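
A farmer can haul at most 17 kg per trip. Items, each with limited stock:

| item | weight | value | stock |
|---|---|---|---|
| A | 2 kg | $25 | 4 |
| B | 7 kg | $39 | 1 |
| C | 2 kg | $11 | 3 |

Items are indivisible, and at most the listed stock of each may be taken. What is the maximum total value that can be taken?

Top feasible selections:
- 4×A + 1×B + 1×C: weight 17, value 150
- 4×A + 1×B: weight 15, value 139
- 3×A + 1×B + 2×C: weight 17, value 136
Best: $150.

$150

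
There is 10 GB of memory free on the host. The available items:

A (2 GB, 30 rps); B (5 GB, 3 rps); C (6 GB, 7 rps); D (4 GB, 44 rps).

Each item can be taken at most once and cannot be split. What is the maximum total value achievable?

74 rps

Check high-value combinations within 10 GB:
- A+D: memory 2+4=6, value 30+44=74
- C+D: memory 6+4=10, value 7+44=51
- B+D: memory 5+4=9, value 3+44=47
- D: memory 4, value 44
- A+C: memory 2+6=8, value 30+7=37
Best: 74 rps.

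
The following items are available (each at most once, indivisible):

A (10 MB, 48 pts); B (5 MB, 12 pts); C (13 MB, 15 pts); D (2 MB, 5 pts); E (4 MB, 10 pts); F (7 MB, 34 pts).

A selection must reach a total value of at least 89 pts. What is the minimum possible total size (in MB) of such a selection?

21

Subsets with value ≥ 89, sorted by total size:
- A+E+F: size 21, value 92
- A+B+F: size 22, value 94
Minimum size: 21 MB.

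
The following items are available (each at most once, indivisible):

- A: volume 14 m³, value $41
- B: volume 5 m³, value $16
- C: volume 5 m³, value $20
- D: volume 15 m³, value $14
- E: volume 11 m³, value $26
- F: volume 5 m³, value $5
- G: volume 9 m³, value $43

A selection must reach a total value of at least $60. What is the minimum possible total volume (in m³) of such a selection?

14

Subsets with value ≥ 60, sorted by total volume:
- C+G: volume 14, value 63
- B+C+G: volume 19, value 79
Minimum volume: 14 m³.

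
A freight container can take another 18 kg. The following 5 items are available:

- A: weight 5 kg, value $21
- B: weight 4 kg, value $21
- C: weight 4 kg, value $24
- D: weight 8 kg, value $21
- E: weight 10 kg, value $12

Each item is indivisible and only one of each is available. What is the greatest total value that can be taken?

$66

Check high-value combinations within 18 kg:
- A+B+C: weight 5+4+4=13, value 21+21+24=66
- B+C+D: weight 4+4+8=16, value 21+24+21=66
- A+C+D: weight 5+4+8=17, value 21+24+21=66
- A+B+D: weight 5+4+8=17, value 21+21+21=63
Best: $66.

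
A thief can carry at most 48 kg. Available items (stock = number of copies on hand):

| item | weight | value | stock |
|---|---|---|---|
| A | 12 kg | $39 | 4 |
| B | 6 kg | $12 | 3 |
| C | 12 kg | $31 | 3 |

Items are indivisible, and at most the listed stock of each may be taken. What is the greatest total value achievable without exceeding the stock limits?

Best selections within weight 48 and stock limits:
- 4×A: weight 48, value 156
- 3×A + 1×C: weight 48, value 148
- 3×A + 2×B: weight 48, value 141
- 2×A + 2×C: weight 48, value 140
Best: $156.

$156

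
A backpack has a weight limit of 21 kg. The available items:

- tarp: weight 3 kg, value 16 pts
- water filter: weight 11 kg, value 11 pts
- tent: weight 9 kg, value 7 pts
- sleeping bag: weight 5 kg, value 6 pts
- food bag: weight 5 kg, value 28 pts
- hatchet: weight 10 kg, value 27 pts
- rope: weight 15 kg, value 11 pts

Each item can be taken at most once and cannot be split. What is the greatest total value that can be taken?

Check high-value combinations within 21 kg:
- tarp+food bag+hatchet: weight 3+5+10=18, value 16+28+27=71
- sleeping bag+food bag+hatchet: weight 5+5+10=20, value 6+28+27=61
- food bag+hatchet: weight 5+10=15, value 28+27=55
Best: 71 pts.

71 pts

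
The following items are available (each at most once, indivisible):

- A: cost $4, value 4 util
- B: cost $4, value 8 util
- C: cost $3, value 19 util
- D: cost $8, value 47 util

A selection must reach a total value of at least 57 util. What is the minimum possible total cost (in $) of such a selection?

Subsets with value ≥ 57, sorted by total cost:
- C+D: cost 11, value 66
- B+C+D: cost 15, value 74
- A+C+D: cost 15, value 70
Minimum cost: 11 $.

11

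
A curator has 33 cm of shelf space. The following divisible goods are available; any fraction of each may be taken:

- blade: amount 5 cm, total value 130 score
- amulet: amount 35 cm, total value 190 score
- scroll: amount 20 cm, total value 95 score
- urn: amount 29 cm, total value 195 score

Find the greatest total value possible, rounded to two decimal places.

Take in order of value per unit:
- blade (130/5 per unit): all 5 → value 130, running total 130.00
- urn (195/29 per unit): 28 of 29 → value 28×195/29 = 188.2759, running total 318.28
Total 318.28.

318.28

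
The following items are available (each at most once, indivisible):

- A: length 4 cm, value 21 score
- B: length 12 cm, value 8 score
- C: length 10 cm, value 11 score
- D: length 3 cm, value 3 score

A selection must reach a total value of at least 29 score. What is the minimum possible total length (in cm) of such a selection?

14

Subsets with value ≥ 29, sorted by total length:
- A+C: length 14, value 32
- A+B: length 16, value 29
- A+C+D: length 17, value 35
Minimum length: 14 cm.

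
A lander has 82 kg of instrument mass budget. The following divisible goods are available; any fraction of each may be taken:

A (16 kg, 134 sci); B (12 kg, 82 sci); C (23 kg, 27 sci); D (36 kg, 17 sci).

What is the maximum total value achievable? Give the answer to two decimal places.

257.64

Take in order of value per unit:
- A (134/16 per unit): all 16 → value 134, running total 134.00
- B (82/12 per unit): all 12 → value 82, running total 216.00
- C (27/23 per unit): all 23 → value 27, running total 243.00
- D (17/36 per unit): 31 of 36 → value 31×17/36 = 14.6389, running total 257.64
Total 257.64.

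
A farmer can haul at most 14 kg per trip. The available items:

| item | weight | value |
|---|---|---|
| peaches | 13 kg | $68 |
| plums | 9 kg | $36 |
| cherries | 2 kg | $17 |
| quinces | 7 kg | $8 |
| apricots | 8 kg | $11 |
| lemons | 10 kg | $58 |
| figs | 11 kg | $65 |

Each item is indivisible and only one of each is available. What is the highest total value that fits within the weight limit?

This is a 0/1 knapsack; check combinations near the capacity.
- cherries+figs: weight 2+11=13, value 17+65=82
- cherries+lemons: weight 2+10=12, value 17+58=75
- peaches: weight 13, value 68
Best: $82.

$82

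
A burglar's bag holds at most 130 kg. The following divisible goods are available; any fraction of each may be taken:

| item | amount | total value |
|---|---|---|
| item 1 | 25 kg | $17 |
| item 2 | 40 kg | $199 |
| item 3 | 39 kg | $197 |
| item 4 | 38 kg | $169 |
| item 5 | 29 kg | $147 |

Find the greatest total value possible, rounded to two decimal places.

Take in order of value per unit:
- item 5 (147/29 per unit): all 29 → value 147, running total 147.00
- item 3 (197/39 per unit): all 39 → value 197, running total 344.00
- item 2 (199/40 per unit): all 40 → value 199, running total 543.00
- item 4 (169/38 per unit): 22 of 38 → value 22×169/38 = 97.8421, running total 640.84
Total 640.84.

640.84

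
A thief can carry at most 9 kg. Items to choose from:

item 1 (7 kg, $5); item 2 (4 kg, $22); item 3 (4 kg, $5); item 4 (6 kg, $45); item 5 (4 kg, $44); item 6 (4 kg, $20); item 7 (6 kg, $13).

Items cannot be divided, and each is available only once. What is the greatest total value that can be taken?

$66

Check high-value combinations within 9 kg:
- item 2+item 5: weight 4+4=8, value 22+44=66
- item 5+item 6: weight 4+4=8, value 44+20=64
- item 3+item 5: weight 4+4=8, value 5+44=49
Best: $66.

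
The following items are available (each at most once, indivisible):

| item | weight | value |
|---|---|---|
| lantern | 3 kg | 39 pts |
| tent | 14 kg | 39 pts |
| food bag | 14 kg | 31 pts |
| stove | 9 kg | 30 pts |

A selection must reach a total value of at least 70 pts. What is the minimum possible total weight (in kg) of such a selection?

17

Subsets with value ≥ 70, sorted by total weight:
- lantern+tent: weight 17, value 78
- lantern+food bag: weight 17, value 70
Minimum weight: 17 kg.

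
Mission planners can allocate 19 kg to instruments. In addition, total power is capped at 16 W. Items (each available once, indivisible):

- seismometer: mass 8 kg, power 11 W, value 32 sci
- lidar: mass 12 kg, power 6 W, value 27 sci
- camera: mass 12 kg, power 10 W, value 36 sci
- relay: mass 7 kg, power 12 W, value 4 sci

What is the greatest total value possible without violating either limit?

Feasible sets respecting both limits:
- camera: mass 12, power 10, value 36
- seismometer: mass 8, power 11, value 32
- lidar: mass 12, power 6, value 27
Best: 36 sci.

36 sci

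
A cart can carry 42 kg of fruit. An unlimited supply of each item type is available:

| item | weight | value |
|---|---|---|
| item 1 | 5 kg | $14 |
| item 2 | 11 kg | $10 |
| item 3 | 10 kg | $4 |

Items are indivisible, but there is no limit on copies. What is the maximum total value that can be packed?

Best value-per-unit is item 1 at 14/5, and filling with it alone uses weight 8×5=40. No mix of the others beats 8×14 = 112.

$112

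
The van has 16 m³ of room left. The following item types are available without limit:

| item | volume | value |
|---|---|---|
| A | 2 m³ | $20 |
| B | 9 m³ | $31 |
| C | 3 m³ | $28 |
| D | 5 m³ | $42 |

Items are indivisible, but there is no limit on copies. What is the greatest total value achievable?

$160

Best value-per-unit is A at 20/2, and filling with it alone uses volume 8×2=16. No mix of the others beats 8×20 = 160.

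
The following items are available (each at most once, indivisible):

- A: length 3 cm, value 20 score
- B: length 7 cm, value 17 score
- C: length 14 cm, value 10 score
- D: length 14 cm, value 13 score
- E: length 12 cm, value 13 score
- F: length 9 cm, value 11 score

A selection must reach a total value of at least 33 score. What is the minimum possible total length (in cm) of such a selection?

10

Subsets with value ≥ 33, sorted by total length:
- A+B: length 10, value 37
- A+E: length 15, value 33
- A+D: length 17, value 33
- A+B+F: length 19, value 48
Minimum length: 10 cm.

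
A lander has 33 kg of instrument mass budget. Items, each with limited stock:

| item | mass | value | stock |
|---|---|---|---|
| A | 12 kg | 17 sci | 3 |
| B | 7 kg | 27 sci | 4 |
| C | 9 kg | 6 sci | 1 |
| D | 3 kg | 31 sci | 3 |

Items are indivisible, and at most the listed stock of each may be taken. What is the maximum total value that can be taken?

174 sci

Top feasible selections:
- 3×B + 3×D: mass 30, value 174
- 2×B + 1×C + 3×D: mass 32, value 153
- 2×B + 3×D: mass 23, value 147
- 3×B + 2×D: mass 27, value 143
Best: 174 sci.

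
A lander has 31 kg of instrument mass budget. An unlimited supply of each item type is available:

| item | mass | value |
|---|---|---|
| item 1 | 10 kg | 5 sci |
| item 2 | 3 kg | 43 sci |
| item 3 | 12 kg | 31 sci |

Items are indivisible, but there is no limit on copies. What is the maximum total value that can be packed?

430 sci

Best value-per-unit is item 2 at 43/3, and filling with it alone uses mass 10×3=30. No mix of the others beats 10×43 = 430.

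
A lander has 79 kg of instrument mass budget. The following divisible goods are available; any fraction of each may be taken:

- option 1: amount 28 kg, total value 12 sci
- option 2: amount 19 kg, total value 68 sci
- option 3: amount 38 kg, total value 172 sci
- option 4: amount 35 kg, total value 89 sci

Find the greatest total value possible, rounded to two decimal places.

295.94

Take in order of value per unit:
- option 3 (172/38 per unit): all 38 → value 172, running total 172.00
- option 2 (68/19 per unit): all 19 → value 68, running total 240.00
- option 4 (89/35 per unit): 22 of 35 → value 22×89/35 = 55.9429, running total 295.94
Total 295.94.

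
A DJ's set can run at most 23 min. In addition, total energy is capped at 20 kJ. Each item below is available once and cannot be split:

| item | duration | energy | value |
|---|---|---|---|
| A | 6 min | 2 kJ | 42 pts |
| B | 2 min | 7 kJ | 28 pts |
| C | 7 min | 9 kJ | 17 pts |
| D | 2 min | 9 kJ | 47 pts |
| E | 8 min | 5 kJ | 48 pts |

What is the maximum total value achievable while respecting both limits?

137 pts

Feasible sets respecting both limits:
- A+D+E: duration 16, energy 16, value 137
- A+B+E: duration 16, energy 14, value 118
- A+B+D: duration 10, energy 18, value 117
- A+C+E: duration 21, energy 16, value 107
Best: 137 pts.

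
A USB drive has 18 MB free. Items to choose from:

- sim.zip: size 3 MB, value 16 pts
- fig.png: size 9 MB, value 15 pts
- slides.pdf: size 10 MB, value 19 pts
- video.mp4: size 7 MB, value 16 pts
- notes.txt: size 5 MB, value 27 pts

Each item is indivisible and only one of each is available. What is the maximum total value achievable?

Check high-value combinations within 18 MB:
- sim.zip+slides.pdf+notes.txt: size 3+10+5=18, value 16+19+27=62
- sim.zip+video.mp4+notes.txt: size 3+7+5=15, value 16+16+27=59
- sim.zip+fig.png+notes.txt: size 3+9+5=17, value 16+15+27=58
- slides.pdf+notes.txt: size 10+5=15, value 19+27=46
Best: 62 pts.

62 pts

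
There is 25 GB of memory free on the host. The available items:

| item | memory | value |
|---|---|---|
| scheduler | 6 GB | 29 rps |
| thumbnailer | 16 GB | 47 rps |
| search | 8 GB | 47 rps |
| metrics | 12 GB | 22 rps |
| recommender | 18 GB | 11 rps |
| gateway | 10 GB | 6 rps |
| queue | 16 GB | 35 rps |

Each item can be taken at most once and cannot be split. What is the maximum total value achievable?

Check high-value combinations within 25 GB:
- thumbnailer+search: memory 16+8=24, value 47+47=94
- scheduler+search+gateway: memory 6+8+10=24, value 29+47+6=82
- search+queue: memory 8+16=24, value 47+35=82
- scheduler+search: memory 6+8=14, value 29+47=76
Best: 94 rps.

94 rps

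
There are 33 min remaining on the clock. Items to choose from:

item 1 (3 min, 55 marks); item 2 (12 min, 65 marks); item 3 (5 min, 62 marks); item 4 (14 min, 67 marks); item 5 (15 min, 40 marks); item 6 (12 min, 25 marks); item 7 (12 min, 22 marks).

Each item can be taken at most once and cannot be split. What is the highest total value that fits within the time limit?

Check high-value combinations within 33 min:
- item 1+item 2+item 3+item 6: time 3+12+5+12=32, value 55+65+62+25=207
- item 1+item 2+item 3+item 7: time 3+12+5+12=32, value 55+65+62+22=204
- item 2+item 3+item 4: time 12+5+14=31, value 65+62+67=194
- item 1+item 2+item 4: time 3+12+14=29, value 55+65+67=187
Best: 207 marks.

207 marks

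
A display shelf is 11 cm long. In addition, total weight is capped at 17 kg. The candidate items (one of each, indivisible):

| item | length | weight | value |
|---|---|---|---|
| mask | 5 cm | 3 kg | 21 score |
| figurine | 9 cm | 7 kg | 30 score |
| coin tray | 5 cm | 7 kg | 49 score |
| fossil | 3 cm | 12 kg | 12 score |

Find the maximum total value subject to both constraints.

Feasible sets respecting both limits:
- mask+coin tray: length 10, weight 10, value 70
- coin tray: length 5, weight 7, value 49
- mask+fossil: length 8, weight 15, value 33
Best: 70 score.

70 score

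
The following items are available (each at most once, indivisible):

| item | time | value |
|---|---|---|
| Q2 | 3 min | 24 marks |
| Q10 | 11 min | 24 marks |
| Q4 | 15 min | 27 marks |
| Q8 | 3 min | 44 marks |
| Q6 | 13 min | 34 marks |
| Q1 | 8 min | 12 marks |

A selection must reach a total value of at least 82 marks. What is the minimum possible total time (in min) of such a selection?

Subsets with value ≥ 82, sorted by total time:
- Q2+Q10+Q8: time 17, value 92
- Q2+Q8+Q6: time 19, value 102
- Q2+Q4+Q8: time 21, value 95
- Q8+Q6+Q1: time 24, value 90
Minimum time: 17 min.

17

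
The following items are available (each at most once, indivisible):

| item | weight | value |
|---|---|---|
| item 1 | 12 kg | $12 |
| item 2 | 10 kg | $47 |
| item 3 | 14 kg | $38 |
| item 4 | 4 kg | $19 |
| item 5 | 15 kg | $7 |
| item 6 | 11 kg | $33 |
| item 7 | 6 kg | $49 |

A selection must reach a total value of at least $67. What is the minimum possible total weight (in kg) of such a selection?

Subsets with value ≥ 67, sorted by total weight:
- item 4+item 7: weight 10, value 68
- item 2+item 7: weight 16, value 96
- item 6+item 7: weight 17, value 82
Minimum weight: 10 kg.

10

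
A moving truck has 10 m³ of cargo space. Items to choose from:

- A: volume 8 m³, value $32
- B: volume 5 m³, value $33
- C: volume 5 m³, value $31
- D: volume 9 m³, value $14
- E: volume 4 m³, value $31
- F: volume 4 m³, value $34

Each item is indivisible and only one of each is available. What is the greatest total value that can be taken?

$67

Check high-value combinations within 10 m³:
- B+F: volume 5+4=9, value 33+34=67
- E+F: volume 4+4=8, value 31+34=65
- C+F: volume 5+4=9, value 31+34=65
Best: $67.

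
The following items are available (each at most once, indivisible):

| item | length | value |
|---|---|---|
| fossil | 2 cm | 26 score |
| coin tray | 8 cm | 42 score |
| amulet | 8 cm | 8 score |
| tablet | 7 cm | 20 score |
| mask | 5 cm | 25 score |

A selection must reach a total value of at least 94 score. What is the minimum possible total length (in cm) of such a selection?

Subsets with value ≥ 94, sorted by total length:
- fossil+coin tray+tablet+mask: length 22, value 113
- fossil+coin tray+amulet+mask: length 23, value 101
- fossil+coin tray+amulet+tablet: length 25, value 96
- coin tray+amulet+tablet+mask: length 28, value 95
Minimum length: 22 cm.

22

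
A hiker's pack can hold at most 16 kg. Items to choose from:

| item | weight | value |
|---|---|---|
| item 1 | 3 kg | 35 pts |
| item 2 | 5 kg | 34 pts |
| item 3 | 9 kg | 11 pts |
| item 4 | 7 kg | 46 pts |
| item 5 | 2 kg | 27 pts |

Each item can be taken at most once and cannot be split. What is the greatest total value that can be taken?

Check high-value combinations within 16 kg:
- item 1+item 2+item 4: weight 3+5+7=15, value 35+34+46=115
- item 1+item 4+item 5: weight 3+7+2=12, value 35+46+27=108
- item 2+item 4+item 5: weight 5+7+2=14, value 34+46+27=107
- item 1+item 2+item 5: weight 3+5+2=10, value 35+34+27=96
- item 1+item 4: weight 3+7=10, value 35+46=81
Best: 115 pts.

115 pts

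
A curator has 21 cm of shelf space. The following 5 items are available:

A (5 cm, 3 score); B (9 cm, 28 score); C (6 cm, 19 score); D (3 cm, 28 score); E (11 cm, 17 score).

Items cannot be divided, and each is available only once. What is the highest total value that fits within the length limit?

Check high-value combinations within 21 cm:
- B+C+D: length 9+6+3=18, value 28+19+28=75
- C+D+E: length 6+3+11=20, value 19+28+17=64
- A+B+D: length 5+9+3=17, value 3+28+28=59
- B+D: length 9+3=12, value 28+28=56
- A+C+D: length 5+6+3=14, value 3+19+28=50
Best: 75 score.

75 score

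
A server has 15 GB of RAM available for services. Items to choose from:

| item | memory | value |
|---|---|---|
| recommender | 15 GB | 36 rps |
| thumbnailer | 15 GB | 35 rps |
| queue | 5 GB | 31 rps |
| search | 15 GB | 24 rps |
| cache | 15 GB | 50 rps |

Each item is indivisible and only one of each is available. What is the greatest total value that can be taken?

This is a 0/1 knapsack; check combinations near the capacity.
- cache: memory 15, value 50
- recommender: memory 15, value 36
- thumbnailer: memory 15, value 35
- queue: memory 5, value 31
Best: 50 rps.

50 rps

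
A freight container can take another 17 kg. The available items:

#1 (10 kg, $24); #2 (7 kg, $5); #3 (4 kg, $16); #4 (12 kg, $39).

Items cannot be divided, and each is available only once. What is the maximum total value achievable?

Check high-value combinations within 17 kg:
- #3+#4: weight 4+12=16, value 16+39=55
- #1+#3: weight 10+4=14, value 24+16=40
- #4: weight 12, value 39
- #1+#2: weight 10+7=17, value 24+5=29
- #1: weight 10, value 24
Best: $55.

$55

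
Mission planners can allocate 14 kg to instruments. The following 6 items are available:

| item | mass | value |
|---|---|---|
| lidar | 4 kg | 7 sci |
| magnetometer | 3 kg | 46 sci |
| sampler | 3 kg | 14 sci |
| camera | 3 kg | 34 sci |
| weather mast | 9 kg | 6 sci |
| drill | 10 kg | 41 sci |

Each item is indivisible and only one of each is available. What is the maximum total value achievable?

Check high-value combinations within 14 kg:
- lidar+magnetometer+sampler+camera: mass 4+3+3+3=13, value 7+46+14+34=101
- magnetometer+sampler+camera: mass 3+3+3=9, value 46+14+34=94
- lidar+magnetometer+camera: mass 4+3+3=10, value 7+46+34=87
Best: 101 sci.

101 sci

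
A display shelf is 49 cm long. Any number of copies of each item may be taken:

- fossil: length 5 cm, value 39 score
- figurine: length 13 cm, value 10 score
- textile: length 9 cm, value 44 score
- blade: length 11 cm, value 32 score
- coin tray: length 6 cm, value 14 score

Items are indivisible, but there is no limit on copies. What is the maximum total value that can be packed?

Best value-per-unit is fossil at 39/5; filling with it alone gives 9×39 = 351.
Optimal mix: 8×fossil + 1×textile → length 49, value 356.

356 score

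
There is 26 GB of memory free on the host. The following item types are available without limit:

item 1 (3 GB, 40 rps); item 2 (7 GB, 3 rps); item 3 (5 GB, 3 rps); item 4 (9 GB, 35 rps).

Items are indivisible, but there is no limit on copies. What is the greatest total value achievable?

Best value-per-unit is item 1 at 40/3, and filling with it alone uses memory 8×3=24. No mix of the others beats 8×40 = 320.

320 rps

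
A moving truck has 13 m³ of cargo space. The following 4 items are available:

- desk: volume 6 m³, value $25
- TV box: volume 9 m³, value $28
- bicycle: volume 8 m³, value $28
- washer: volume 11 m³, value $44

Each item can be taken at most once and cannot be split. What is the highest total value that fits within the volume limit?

$44

Check high-value combinations within 13 m³:
- washer: volume 11, value 44
- bicycle: volume 8, value 28
- TV box: volume 9, value 28
- desk: volume 6, value 25
Best: $44.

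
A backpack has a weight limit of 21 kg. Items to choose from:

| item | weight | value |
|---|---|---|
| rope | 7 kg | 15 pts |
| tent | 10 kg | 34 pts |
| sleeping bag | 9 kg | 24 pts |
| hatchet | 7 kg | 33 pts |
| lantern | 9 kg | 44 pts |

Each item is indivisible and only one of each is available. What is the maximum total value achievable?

78 pts

Check high-value combinations within 21 kg:
- tent+lantern: weight 10+9=19, value 34+44=78
- hatchet+lantern: weight 7+9=16, value 33+44=77
- sleeping bag+lantern: weight 9+9=18, value 24+44=68
Best: 78 pts.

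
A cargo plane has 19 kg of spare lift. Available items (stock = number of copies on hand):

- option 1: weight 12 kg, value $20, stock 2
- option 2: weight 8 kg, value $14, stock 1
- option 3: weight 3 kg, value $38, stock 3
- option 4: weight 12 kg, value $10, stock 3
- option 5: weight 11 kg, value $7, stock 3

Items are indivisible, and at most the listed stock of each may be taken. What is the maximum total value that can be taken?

$128

Top feasible selections:
- 1×option 2 + 3×option 3: weight 17, value 128
- 3×option 3: weight 9, value 114
Best: $128.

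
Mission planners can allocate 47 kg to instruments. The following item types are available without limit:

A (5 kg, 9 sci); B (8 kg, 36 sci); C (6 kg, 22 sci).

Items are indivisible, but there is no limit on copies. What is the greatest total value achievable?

202 sci

Best value-per-unit is B at 36/8; filling with it alone gives 5×36 = 180.
Optimal mix: 5×B + 1×C → mass 46, value 202.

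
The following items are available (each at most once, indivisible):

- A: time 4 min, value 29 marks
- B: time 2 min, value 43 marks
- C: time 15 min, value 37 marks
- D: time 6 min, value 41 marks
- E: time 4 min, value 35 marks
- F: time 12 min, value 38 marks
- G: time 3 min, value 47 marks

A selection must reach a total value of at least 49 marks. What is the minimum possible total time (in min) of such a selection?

Subsets with value ≥ 49, sorted by total time:
- B+G: time 5, value 90
- B+E: time 6, value 78
- A+B: time 6, value 72
- E+G: time 7, value 82
Minimum time: 5 min.

5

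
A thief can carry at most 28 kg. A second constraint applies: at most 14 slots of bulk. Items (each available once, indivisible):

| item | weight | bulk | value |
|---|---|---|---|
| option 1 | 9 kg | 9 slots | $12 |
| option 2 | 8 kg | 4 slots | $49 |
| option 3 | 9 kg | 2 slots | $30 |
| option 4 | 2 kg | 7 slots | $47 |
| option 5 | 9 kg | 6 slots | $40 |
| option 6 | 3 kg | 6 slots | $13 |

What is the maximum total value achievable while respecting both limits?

Feasible sets respecting both limits:
- option 2+option 3+option 4: weight 19, bulk 13, value 126
- option 2+option 3+option 5: weight 26, bulk 12, value 119
- option 2+option 4: weight 10, bulk 11, value 96
Best: $126.

$126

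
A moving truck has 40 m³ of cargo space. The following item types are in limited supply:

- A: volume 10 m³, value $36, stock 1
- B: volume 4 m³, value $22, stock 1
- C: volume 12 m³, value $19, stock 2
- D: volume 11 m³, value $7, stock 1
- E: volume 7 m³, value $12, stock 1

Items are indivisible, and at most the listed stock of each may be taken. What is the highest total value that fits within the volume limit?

Top feasible selections:
- 1×A + 1×B + 2×C: volume 38, value 96
- 1×A + 1×B + 1×C + 1×E: volume 33, value 89
Best: $96.

$96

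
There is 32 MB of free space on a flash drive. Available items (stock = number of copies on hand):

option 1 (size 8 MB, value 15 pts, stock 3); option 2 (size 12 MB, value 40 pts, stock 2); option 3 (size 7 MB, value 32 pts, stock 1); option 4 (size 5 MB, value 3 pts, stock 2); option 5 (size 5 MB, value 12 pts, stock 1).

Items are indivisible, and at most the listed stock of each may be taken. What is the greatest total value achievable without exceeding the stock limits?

Best selections within size 32 and stock limits:
- 2×option 2 + 1×option 3: size 31, value 112
- 1×option 1 + 1×option 2 + 1×option 3 + 1×option 5: size 32, value 99
- 1×option 1 + 2×option 2: size 32, value 95
- 2×option 2 + 1×option 5: size 29, value 92
Best: 112 pts.

112 pts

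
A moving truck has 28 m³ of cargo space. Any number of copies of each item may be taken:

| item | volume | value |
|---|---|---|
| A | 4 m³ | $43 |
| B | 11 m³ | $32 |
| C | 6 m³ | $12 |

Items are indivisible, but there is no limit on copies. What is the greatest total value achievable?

Best value-per-unit is A at 43/4, and filling with it alone uses volume 7×4=28. No mix of the others beats 7×43 = 301.

$301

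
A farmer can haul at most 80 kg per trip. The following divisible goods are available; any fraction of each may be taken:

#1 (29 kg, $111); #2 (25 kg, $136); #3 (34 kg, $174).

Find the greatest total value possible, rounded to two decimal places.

390.38

Take in order of value per unit:
- #2 (136/25 per unit): all 25 → value 136, running total 136.00
- #3 (174/34 per unit): all 34 → value 174, running total 310.00
- #1 (111/29 per unit): 21 of 29 → value 21×111/29 = 80.3793, running total 390.38
Total 390.38.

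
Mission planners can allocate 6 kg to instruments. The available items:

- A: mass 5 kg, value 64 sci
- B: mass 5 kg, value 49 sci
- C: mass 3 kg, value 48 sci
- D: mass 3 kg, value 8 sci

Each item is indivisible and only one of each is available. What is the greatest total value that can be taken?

This is a 0/1 knapsack; check combinations near the capacity.
- A: mass 5, value 64
- C+D: mass 3+3=6, value 48+8=56
- B: mass 5, value 49
- C: mass 3, value 48
Best: 64 sci.

64 sci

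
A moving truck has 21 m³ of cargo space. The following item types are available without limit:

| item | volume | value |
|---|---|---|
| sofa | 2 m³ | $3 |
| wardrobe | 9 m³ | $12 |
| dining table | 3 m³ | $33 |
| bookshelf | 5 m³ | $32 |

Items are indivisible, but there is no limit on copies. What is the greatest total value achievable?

$231

Best value-per-unit is dining table at 33/3, and filling with it alone uses volume 7×3=21. No mix of the others beats 7×33 = 231.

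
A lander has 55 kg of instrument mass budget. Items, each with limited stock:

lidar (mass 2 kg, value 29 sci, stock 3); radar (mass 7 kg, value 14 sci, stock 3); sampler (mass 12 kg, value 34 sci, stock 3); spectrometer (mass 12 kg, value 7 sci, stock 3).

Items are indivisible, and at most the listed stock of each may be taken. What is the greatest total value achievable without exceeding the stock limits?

203 sci

Best selections within mass 55 and stock limits:
- 3×lidar + 1×radar + 3×sampler: mass 49, value 203
- 3×lidar + 3×radar + 2×sampler: mass 51, value 197
- 3×lidar + 3×sampler + 1×spectrometer: mass 54, value 196
- 3×lidar + 3×sampler: mass 42, value 189
Best: 203 sci.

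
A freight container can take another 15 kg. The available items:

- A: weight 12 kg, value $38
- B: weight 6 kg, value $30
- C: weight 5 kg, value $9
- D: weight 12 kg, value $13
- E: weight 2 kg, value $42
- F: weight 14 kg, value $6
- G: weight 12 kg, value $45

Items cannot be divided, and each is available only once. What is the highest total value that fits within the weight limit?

Check high-value combinations within 15 kg:
- E+G: weight 2+12=14, value 42+45=87
- B+C+E: weight 6+5+2=13, value 30+9+42=81
- A+E: weight 12+2=14, value 38+42=80
- B+E: weight 6+2=8, value 30+42=72
Best: $87.

$87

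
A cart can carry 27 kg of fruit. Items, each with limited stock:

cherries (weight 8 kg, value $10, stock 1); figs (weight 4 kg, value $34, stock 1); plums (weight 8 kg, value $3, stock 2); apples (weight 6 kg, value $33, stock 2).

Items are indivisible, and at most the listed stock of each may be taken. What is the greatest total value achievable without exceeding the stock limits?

$110

Best selections within weight 27 and stock limits:
- 1×cherries + 1×figs + 2×apples: weight 24, value 110
- 1×figs + 1×plums + 2×apples: weight 24, value 103
Best: $110.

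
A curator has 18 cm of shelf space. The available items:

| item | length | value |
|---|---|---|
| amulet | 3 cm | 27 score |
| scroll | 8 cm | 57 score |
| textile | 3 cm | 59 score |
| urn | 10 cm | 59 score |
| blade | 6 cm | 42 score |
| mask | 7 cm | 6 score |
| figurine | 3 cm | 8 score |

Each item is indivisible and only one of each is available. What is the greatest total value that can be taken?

158 score

Check high-value combinations within 18 cm:
- scroll+textile+blade: length 8+3+6=17, value 57+59+42=158
- amulet+scroll+textile+figurine: length 3+8+3+3=17, value 27+57+59+8=151
- amulet+textile+urn: length 3+3+10=16, value 27+59+59=145
- amulet+scroll+textile: length 3+8+3=14, value 27+57+59=143
Best: 158 score.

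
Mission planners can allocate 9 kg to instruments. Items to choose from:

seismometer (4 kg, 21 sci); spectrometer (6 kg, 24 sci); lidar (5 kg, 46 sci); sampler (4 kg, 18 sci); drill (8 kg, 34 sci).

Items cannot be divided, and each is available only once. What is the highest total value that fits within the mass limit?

Check high-value combinations within 9 kg:
- seismometer+lidar: mass 4+5=9, value 21+46=67
- lidar+sampler: mass 5+4=9, value 46+18=64
- lidar: mass 5, value 46
- seismometer+sampler: mass 4+4=8, value 21+18=39
- drill: mass 8, value 34
Best: 67 sci.

67 sci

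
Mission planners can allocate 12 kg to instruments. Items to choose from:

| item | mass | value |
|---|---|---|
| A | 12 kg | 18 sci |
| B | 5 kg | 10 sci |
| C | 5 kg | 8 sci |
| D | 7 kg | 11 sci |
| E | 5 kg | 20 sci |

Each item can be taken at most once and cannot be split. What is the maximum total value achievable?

31 sci

Check high-value combinations within 12 kg:
- D+E: mass 7+5=12, value 11+20=31
- B+E: mass 5+5=10, value 10+20=30
- C+E: mass 5+5=10, value 8+20=28
- B+D: mass 5+7=12, value 10+11=21
- E: mass 5, value 20
Best: 31 sci.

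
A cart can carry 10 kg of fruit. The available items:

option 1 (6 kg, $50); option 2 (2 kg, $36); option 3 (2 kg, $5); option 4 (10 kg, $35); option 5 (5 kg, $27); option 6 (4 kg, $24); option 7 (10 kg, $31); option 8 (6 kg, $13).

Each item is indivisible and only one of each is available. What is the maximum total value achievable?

Check high-value combinations within 10 kg:
- option 1+option 2+option 3: weight 6+2+2=10, value 50+36+5=91
- option 1+option 2: weight 6+2=8, value 50+36=86
- option 1+option 6: weight 6+4=10, value 50+24=74
- option 2+option 3+option 5: weight 2+2+5=9, value 36+5+27=68
Best: $91.

$91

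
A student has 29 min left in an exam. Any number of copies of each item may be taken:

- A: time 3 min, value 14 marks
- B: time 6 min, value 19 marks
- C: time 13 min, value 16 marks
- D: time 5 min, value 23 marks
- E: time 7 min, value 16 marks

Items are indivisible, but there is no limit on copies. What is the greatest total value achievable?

Best value-per-unit is A at 14/3; filling with it alone gives 9×14 = 126.
Optimal mix: 8×A + 1×D → time 29, value 135.

135 marks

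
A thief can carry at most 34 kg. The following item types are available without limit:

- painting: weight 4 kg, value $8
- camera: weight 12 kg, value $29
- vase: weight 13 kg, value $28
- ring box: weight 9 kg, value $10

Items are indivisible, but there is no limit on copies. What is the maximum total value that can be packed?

Best value-per-unit is camera at 29/12; filling with it alone gives 2×29 = 58.
Optimal mix: 2×painting + 2×camera → weight 32, value 74.

$74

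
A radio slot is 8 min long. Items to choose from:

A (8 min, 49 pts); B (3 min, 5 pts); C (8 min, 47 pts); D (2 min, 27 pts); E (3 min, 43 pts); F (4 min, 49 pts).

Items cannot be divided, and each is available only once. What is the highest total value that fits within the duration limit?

This is a 0/1 knapsack; check combinations near the capacity.
- E+F: duration 3+4=7, value 43+49=92
- D+F: duration 2+4=6, value 27+49=76
- B+D+E: duration 3+2+3=8, value 5+27+43=75
- D+E: duration 2+3=5, value 27+43=70
- B+F: duration 3+4=7, value 5+49=54
Best: 92 pts.

92 pts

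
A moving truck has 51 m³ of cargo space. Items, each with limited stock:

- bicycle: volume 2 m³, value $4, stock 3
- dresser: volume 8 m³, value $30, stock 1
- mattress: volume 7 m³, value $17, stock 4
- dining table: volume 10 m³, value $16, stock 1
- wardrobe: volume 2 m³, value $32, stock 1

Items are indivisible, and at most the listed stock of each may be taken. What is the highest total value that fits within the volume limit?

$150

Best selections within volume 51 and stock limits:
- 1×bicycle + 1×dresser + 4×mattress + 1×dining table + 1×wardrobe: volume 50, value 150
- 1×dresser + 4×mattress + 1×dining table + 1×wardrobe: volume 48, value 146
- 3×bicycle + 1×dresser + 4×mattress + 1×wardrobe: volume 44, value 142
- 3×bicycle + 1×dresser + 3×mattress + 1×dining table + 1×wardrobe: volume 47, value 141
Best: $150.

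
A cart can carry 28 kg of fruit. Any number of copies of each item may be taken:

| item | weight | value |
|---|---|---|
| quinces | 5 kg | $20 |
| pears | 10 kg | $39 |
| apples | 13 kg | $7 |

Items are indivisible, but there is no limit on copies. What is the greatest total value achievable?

Best value-per-unit is quinces at 20/5, and filling with it alone uses weight 5×5=25. No mix of the others beats 5×20 = 100.

$100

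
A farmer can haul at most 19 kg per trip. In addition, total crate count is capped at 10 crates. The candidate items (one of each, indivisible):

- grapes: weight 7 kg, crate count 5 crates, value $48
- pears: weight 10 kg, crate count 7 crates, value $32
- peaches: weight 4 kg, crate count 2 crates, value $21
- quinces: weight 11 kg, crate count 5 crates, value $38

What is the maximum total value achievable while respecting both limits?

Feasible sets respecting both limits:
- grapes+quinces: weight 18, crate count 10, value 86
- grapes+peaches: weight 11, crate count 7, value 69
- peaches+quinces: weight 15, crate count 7, value 59
Best: $86.

$86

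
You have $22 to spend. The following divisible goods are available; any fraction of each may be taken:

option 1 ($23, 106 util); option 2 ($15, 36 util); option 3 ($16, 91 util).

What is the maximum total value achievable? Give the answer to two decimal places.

118.65

Take in order of value per unit:
- option 3 (91/16 per unit): all 16 → value 91, running total 91.00
- option 1 (106/23 per unit): 6 of 23 → value 6×106/23 = 27.6522, running total 118.65
Total 118.65.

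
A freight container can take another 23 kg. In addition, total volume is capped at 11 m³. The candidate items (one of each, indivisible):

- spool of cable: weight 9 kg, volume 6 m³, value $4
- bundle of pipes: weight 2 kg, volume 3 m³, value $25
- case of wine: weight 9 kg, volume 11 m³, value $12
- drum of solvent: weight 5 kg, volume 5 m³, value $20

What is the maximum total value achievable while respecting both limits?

$45

Feasible sets respecting both limits:
- bundle of pipes+drum of solvent: weight 7, volume 8, value 45
- spool of cable+bundle of pipes: weight 11, volume 9, value 29
- bundle of pipes: weight 2, volume 3, value 25
Best: $45.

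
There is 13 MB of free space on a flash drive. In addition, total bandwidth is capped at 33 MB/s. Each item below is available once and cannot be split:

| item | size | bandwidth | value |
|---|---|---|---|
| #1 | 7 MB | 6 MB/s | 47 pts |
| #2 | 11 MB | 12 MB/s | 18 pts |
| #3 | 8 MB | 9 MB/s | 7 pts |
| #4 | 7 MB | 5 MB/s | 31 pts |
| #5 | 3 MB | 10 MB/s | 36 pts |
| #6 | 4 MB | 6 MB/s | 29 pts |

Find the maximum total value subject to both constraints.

Feasible sets respecting both limits:
- #1+#5: size 10, bandwidth 16, value 83
- #1+#6: size 11, bandwidth 12, value 76
- #4+#5: size 10, bandwidth 15, value 67
- #5+#6: size 7, bandwidth 16, value 65
Best: 83 pts.

83 pts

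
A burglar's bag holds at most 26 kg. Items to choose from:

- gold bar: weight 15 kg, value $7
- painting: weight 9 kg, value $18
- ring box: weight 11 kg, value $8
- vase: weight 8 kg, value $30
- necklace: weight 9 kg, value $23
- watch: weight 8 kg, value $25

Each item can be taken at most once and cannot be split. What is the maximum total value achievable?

$78

Check high-value combinations within 26 kg:
- vase+necklace+watch: weight 8+9+8=25, value 30+23+25=78
- painting+vase+watch: weight 9+8+8=25, value 18+30+25=73
- painting+vase+necklace: weight 9+8+9=26, value 18+30+23=71
- painting+necklace+watch: weight 9+9+8=26, value 18+23+25=66
- vase+watch: weight 8+8=16, value 30+25=55
Best: $78.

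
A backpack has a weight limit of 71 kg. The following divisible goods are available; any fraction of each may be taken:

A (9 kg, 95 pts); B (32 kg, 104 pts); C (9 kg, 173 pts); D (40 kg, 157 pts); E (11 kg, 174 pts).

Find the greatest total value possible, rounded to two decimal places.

Take in order of value per unit:
- C (173/9 per unit): all 9 → value 173, running total 173.00
- E (174/11 per unit): all 11 → value 174, running total 347.00
- A (95/9 per unit): all 9 → value 95, running total 442.00
- D (157/40 per unit): all 40 → value 157, running total 599.00
- B (104/32 per unit): 2 of 32 → value 2×104/32 = 6.5000, running total 605.50
Total 605.50.

605.50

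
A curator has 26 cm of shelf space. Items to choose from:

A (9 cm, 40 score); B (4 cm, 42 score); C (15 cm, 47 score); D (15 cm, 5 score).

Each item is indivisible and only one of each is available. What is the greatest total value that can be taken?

This is a 0/1 knapsack; check combinations near the capacity.
- B+C: length 4+15=19, value 42+47=89
- A+C: length 9+15=24, value 40+47=87
- A+B: length 9+4=13, value 40+42=82
Best: 89 score.

89 score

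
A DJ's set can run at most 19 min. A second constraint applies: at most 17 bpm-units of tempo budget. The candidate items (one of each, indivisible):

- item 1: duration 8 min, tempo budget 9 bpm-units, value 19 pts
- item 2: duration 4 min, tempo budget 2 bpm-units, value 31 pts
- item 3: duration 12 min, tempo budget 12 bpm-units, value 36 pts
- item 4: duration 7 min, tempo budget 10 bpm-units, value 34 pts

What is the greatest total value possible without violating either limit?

Feasible sets respecting both limits:
- item 2+item 3: duration 16, tempo budget 14, value 67
- item 2+item 4: duration 11, tempo budget 12, value 65
- item 1+item 2: duration 12, tempo budget 11, value 50
- item 3: duration 12, tempo budget 12, value 36
Best: 67 pts.

67 pts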